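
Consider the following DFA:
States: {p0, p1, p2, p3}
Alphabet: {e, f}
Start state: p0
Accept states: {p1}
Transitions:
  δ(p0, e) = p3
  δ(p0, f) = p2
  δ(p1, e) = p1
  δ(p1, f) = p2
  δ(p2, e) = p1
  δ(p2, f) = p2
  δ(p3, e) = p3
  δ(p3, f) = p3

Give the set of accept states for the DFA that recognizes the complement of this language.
Complement accept states = All states \ Original accept states
= {p0, p1, p2, p3} \ {p1}
{p0, p2, p3}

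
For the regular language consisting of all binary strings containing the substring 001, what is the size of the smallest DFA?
By Myhill–Nerode, count the distinguishable equivalence classes: 4 classes — one per longest suffix of the input that is a prefix of '001' (lengths 0 through 2), plus an absorbing 'already seen 001' class.
4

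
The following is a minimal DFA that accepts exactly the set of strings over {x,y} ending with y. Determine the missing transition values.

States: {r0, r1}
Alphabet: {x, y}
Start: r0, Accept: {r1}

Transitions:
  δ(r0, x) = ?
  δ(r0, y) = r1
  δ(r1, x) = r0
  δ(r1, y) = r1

From the language and accept set, identify what each state tracks — r0: last symbol not y; r1: last symbol is y.
Each missing δ(q, a) is the state matching the new tracked value after reading a.
δ(r0, x) = r0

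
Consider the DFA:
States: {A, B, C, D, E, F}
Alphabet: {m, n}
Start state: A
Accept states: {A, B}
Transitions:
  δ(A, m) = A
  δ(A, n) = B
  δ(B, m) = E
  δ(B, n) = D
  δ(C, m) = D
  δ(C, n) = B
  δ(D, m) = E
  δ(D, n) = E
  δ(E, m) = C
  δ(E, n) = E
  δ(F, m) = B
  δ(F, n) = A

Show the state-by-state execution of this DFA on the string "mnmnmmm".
read 'm': A → A
  read 'n': A → B
  read 'm': B → E
  read 'n': E → E
  read 'm': E → C
  read 'm': C → D
  read 'm': D → E
A -> A -> B -> E -> E -> C -> D -> E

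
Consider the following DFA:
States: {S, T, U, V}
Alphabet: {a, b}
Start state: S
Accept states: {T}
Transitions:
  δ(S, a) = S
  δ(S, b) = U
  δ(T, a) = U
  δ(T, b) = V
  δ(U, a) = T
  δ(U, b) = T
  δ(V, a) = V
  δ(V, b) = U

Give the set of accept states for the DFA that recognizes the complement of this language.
Complement accept states = All states \ Original accept states
= {S, T, U, V} \ {T}
{S, U, V}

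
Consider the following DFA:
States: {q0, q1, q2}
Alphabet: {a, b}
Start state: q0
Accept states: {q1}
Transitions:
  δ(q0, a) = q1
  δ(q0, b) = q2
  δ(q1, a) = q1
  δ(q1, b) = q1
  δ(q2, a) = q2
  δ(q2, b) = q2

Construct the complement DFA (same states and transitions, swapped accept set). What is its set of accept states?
Complement accept states = All states \ Original accept states
= {q0, q1, q2} \ {q1}
{q0, q2}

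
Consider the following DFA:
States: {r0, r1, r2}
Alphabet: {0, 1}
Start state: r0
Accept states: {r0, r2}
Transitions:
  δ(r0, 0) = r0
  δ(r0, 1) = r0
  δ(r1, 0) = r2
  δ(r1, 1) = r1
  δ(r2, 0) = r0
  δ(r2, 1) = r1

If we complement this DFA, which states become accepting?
Complement accept states = All states \ Original accept states
= {r0, r1, r2} \ {r0, r2}
{r1}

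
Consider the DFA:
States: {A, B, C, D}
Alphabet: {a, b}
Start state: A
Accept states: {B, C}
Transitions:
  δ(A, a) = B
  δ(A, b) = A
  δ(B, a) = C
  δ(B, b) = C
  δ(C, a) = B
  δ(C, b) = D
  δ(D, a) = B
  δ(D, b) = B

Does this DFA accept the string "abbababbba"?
Processing string "abbababbba":
  A --a--> B
  B --b--> C
  C --b--> D
  D --a--> B
  B --b--> C
  C --a--> B
  B --b--> C
  C --b--> D
  D --b--> B
  B --a--> C
Final state: C
Accept states: {B, C}
Yes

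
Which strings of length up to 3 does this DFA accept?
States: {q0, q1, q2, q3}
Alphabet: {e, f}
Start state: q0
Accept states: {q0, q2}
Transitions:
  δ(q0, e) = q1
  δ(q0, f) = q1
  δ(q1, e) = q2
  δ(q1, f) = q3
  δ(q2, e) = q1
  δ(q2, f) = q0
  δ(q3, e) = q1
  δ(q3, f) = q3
ε, ee, fe, eef, fef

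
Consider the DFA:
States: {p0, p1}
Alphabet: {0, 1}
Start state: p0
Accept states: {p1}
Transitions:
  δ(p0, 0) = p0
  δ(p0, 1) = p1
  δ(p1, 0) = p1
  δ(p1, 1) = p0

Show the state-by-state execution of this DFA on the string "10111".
read '1': p0 → p1
  read '0': p1 → p1
  read '1': p1 → p0
  read '1': p0 → p1
  read '1': p1 → p0
p0 -> p1 -> p1 -> p0 -> p1 -> p0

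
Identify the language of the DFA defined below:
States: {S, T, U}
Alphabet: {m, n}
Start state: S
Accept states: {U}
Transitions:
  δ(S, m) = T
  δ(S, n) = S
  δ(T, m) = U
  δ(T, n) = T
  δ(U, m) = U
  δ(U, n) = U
Testing a few strings:
  'nnnn' → reject
  'mmm' → accept
  'm' → reject
  'mnnn' → reject
State roles: S=zero m's seen; T=one m seen; U=≥ two m's seen
All strings over {m,n} containing at least two m's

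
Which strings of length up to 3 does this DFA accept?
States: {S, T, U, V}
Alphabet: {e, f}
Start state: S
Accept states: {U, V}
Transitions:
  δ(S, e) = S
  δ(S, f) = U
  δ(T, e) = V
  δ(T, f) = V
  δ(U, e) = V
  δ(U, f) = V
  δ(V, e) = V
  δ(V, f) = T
f, ef, fe, ff, eef, efe, eff, fee, ffe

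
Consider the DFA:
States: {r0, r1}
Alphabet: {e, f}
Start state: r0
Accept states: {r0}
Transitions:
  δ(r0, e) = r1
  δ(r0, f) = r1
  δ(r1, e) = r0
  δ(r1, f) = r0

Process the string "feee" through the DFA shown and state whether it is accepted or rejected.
Processing string "feee":
  r0 --f--> r1
  r1 --e--> r0
  r0 --e--> r1
  r1 --e--> r0
Final state: r0
Accept states: {r0}
Yes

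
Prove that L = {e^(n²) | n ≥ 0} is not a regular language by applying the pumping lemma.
Assume L is regular with pumping length p. Idea: pumping adds a fixed amount, but gaps between consecutive squares grow.
Choose s = e^(p²) (length p² ≥ p). By the pumping lemma, s = xyz with |xy| ≤ p, |y| > 0, so |y| = k with 1 ≤ k ≤ p. Then |xy²z| = p²+k. Since p² < p²+k ≤ p²+p < (p+1)², the length p²+k lies strictly between consecutive squares, so it is not a perfect square and xy²z ∉ L.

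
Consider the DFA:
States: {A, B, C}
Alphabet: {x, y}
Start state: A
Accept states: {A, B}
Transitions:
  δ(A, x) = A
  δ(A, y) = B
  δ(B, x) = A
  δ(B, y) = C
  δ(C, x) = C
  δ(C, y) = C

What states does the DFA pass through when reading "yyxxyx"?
read 'y': A → B
  read 'y': B → C
  read 'x': C → C
  read 'x': C → C
  read 'y': C → C
  read 'x': C → C
A -> B -> C -> C -> C -> C -> C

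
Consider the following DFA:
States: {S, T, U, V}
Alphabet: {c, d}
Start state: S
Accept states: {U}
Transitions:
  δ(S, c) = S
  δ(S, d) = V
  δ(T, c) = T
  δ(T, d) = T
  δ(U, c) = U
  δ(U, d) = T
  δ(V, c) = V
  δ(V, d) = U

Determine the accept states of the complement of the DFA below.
Complement accept states = All states \ Original accept states
= {S, T, U, V} \ {U}
{S, T, V}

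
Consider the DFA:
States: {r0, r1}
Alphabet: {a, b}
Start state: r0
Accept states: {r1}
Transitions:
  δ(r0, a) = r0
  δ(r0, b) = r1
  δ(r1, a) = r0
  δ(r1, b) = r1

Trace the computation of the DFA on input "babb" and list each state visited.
read 'b': r0 → r1
  read 'a': r1 → r0
  read 'b': r0 → r1
  read 'b': r1 → r1
r0 -> r1 -> r0 -> r1 -> r1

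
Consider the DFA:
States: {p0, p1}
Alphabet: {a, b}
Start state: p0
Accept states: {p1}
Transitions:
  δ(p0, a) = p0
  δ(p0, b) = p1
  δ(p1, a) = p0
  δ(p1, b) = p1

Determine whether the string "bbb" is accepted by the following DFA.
Processing string "bbb":
  p0 --b--> p1
  p1 --b--> p1
  p1 --b--> p1
Final state: p1
Accept states: {p1}
Yes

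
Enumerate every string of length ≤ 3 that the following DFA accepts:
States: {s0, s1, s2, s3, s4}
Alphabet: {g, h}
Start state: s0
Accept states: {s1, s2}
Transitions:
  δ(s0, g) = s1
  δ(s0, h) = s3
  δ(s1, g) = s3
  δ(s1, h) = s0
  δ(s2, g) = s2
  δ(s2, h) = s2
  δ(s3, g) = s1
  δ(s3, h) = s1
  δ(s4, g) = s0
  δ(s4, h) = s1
g, hg, hh, ggg, ggh, ghg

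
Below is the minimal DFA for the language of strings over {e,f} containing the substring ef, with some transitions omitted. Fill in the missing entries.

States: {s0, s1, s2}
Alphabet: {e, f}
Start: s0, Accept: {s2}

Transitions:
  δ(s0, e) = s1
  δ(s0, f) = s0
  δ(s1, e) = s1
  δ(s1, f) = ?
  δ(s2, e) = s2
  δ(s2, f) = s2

From the language and accept set, identify what each state tracks — s0: no e seen yet; s1: seen a e, waiting for f; s2: substring ef seen.
Each missing δ(q, a) is the state matching the new tracked value after reading a.
δ(s1, f) = s2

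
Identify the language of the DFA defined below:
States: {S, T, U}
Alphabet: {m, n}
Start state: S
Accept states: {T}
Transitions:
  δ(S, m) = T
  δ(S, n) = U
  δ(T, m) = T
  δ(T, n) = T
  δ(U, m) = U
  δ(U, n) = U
Testing a few strings:
  'mmn' → accept
  'nm' → reject
  'nnn' → reject
  'n' → reject
State roles: S=no input read; T=started with m; U=started with n (dead)
All strings over {m,n} starting with m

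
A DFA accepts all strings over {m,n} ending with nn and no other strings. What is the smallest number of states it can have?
By Myhill–Nerode, count the distinguishable equivalence classes: 3 classes — one per longest suffix of the input that is a prefix of 'nn' (lengths 0 through 2); only the length-2 class is accepting.
3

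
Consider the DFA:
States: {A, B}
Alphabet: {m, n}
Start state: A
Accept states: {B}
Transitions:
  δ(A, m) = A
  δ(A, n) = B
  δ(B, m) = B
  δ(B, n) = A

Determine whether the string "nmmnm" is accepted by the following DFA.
Processing string "nmmnm":
  A --n--> B
  B --m--> B
  B --m--> B
  B --n--> A
  A --m--> A
Final state: A
Accept states: {B}
No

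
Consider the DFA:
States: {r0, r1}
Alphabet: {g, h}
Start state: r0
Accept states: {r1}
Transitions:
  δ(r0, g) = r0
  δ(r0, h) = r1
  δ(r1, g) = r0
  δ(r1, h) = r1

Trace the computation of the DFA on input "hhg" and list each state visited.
read 'h': r0 → r1
  read 'h': r1 → r1
  read 'g': r1 → r0
r0 -> r1 -> r1 -> r0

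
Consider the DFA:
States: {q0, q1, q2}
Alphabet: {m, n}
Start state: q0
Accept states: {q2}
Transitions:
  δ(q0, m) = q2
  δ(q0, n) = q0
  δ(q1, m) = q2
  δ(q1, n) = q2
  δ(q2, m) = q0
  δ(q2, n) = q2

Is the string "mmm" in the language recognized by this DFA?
Processing string "mmm":
  q0 --m--> q2
  q2 --m--> q0
  q0 --m--> q2
Final state: q2
Accept states: {q2}
Yes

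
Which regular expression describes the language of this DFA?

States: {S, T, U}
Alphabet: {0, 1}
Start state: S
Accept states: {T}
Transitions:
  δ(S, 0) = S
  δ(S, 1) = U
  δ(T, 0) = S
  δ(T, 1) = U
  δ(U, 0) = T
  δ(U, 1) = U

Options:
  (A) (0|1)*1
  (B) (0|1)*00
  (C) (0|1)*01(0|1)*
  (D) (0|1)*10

Check each option against the DFA on short strings; one disagreement eliminates an option:
  (A) (0|1)*1: on '1' the DFA goes S → U and rejects (U ∉ Accept), but the regex matches it → eliminate
  (B) (0|1)*00: on '00' the DFA goes S → S → S and rejects (S ∉ Accept), but the regex matches it → eliminate
  (C) (0|1)*01(0|1)*: on '01' the DFA goes S → S → U and rejects (U ∉ Accept), but the regex matches it → eliminate
  (D) (0|1)*10: agrees with the DFA on every string of length ≤ 6
Only (D) is consistent with the DFA.
(D) (0|1)*10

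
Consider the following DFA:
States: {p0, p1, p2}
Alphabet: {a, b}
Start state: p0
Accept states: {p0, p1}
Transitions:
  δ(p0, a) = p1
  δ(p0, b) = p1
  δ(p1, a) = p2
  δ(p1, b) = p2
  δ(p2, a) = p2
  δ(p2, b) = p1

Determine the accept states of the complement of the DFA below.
Complement accept states = All states \ Original accept states
= {p0, p1, p2} \ {p0, p1}
{p2}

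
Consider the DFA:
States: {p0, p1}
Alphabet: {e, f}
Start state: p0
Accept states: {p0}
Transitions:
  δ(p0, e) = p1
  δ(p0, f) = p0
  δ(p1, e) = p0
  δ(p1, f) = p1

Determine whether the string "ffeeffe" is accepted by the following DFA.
Processing string "ffeeffe":
  p0 --f--> p0
  p0 --f--> p0
  p0 --e--> p1
  p1 --e--> p0
  p0 --f--> p0
  p0 --f--> p0
  p0 --e--> p1
Final state: p1
Accept states: {p0}
No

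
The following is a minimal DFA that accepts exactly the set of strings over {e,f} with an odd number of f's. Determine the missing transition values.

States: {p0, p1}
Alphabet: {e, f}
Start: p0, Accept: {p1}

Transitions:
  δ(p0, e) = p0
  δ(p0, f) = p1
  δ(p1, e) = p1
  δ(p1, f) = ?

From the language and accept set, identify what each state tracks — p0: even number of f's so far; p1: odd number of f's so far.
Each missing δ(q, a) is the state matching the new tracked value after reading a.
δ(p1, f) = p0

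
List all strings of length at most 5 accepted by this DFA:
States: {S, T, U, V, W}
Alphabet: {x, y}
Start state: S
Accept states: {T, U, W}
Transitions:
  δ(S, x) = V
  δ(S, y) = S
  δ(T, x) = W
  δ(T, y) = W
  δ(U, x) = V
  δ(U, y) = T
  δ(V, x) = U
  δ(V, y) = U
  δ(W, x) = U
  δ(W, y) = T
xx, xy, xxy, xyy, yxx, yxy, xxxx, xxxy, xxyx, xxyy, xyxx, xyxy, xyyx, xyyy, yxxy, yxyy, yyxx, yyxy, xxxxy, xxxyy, xxyxx, xxyxy, xxyyx, xxyyy, xyxxy, xyxyy, xyyxx, xyyxy, xyyyx, xyyyy, yxxxx, yxxxy, yxxyx, yxxyy, yxyxx, yxyxy, yxyyx, yxyyy, yyxxy, yyxyy, yyyxx, yyyxy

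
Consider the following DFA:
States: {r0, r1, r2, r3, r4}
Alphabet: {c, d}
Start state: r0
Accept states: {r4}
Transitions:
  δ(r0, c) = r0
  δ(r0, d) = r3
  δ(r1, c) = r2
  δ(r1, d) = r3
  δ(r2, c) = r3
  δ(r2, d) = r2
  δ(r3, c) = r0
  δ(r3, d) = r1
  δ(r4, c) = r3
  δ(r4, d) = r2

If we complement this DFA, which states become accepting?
Complement accept states = All states \ Original accept states
= {r0, r1, r2, r3, r4} \ {r4}
{r0, r1, r2, r3}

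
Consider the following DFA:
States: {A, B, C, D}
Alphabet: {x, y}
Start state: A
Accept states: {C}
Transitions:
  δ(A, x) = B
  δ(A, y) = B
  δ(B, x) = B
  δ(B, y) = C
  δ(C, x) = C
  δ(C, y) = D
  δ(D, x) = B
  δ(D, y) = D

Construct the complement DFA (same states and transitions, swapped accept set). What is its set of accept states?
Complement accept states = All states \ Original accept states
= {A, B, C, D} \ {C}
{A, B, D}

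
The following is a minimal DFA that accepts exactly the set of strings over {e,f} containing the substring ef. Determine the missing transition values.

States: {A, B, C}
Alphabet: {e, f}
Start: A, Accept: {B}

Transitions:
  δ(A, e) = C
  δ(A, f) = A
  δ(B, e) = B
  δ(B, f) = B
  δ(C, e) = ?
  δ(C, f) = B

From the language and accept set, identify what each state tracks — A: no e seen yet; B: substring ef seen; C: seen a e, waiting for f.
Each missing δ(q, a) is the state matching the new tracked value after reading a.
δ(C, e) = C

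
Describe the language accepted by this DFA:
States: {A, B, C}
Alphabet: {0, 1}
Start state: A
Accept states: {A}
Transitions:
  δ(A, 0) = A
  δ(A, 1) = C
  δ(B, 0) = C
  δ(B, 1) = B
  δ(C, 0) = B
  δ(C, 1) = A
Testing a few strings:
  '101' → reject
  '111' → reject
  '1' → reject
  '0010' → reject
State roles: A=value ≡ 0 (mod 3); B=value ≡ 2 (mod 3); C=value ≡ 1 (mod 3)
All binary strings representing a multiple of 3 (read in base 2; leading zeros allowed and ε counts as 0)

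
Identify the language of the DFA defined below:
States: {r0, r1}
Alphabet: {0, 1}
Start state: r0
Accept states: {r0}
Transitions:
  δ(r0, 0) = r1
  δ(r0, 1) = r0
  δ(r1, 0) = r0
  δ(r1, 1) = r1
Testing a few strings:
  '1' → accept
  '00' → accept
  '100' → accept
  '0' → reject
State roles: r0=even number of 0's so far; r1=odd number of 0's so far
All binary strings with an even number of 0's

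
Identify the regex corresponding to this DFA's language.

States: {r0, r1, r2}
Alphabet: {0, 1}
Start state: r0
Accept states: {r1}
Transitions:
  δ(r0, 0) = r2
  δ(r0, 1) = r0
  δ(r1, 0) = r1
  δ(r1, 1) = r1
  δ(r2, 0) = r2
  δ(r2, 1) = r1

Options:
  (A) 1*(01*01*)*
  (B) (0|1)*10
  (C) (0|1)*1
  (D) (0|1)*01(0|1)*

Check each option against the DFA on short strings; one disagreement eliminates an option:
  (A) 1*(01*01*)*: on ε the DFA stays in r0 and rejects (r0 ∉ Accept), but the regex matches it → eliminate
  (B) (0|1)*10: on '01' the DFA goes r0 → r2 → r1 and accepts (r1 ∈ Accept), but the regex does not match it → eliminate
  (C) (0|1)*1: on '1' the DFA goes r0 → r0 and rejects (r0 ∉ Accept), but the regex matches it → eliminate
  (D) (0|1)*01(0|1)*: agrees with the DFA on every string of length ≤ 6
Only (D) is consistent with the DFA.
(D) (0|1)*01(0|1)*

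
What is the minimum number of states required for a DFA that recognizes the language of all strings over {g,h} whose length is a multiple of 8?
By Myhill–Nerode, count the distinguishable equivalence classes: 8 classes — one per residue of the length mod 8; class i is distinguished from class j by any string of length (8 − i) mod 8.
8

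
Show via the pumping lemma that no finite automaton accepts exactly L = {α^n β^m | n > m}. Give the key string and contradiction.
Assume L is regular with pumping length p. Idea: pumping down the α-block drops the α-count to at most the β-count.
Choose s = α^(p+1) β^p ∈ L (|s| = 2p+1 ≥ p). By the pumping lemma, s = xyz with |xy| ≤ p, |y| > 0, so y = α^k with k ≥ 1. Take i = 0: xz = α^(p+1−k) β^p. Since k ≥ 1, p+1−k ≤ p, so the number of α's is no longer strictly greater than the number of β's, hence xz ∉ L.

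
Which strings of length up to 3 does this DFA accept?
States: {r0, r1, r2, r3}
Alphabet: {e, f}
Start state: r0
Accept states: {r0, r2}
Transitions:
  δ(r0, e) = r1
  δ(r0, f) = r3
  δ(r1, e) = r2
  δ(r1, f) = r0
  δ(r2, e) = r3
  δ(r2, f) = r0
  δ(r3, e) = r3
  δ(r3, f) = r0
ε, ee, ef, ff, eef, fef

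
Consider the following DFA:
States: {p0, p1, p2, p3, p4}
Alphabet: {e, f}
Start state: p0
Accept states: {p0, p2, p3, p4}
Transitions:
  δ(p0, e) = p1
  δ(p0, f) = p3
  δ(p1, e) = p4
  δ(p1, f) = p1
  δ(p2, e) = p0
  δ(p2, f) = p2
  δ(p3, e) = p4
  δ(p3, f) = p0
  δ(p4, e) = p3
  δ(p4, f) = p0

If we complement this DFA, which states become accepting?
Complement accept states = All states \ Original accept states
= {p0, p1, p2, p3, p4} \ {p0, p2, p3, p4}
{p1}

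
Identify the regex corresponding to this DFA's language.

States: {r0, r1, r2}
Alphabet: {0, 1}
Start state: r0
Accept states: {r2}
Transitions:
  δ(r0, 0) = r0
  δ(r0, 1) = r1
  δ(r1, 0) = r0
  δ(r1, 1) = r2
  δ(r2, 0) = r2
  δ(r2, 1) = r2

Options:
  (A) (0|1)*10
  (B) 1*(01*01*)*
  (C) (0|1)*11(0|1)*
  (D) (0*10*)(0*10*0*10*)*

Check each option against the DFA on short strings; one disagreement eliminates an option:
  (A) (0|1)*10: on '10' the DFA goes r0 → r1 → r0 and rejects (r0 ∉ Accept), but the regex matches it → eliminate
  (B) 1*(01*01*)*: on ε the DFA stays in r0 and rejects (r0 ∉ Accept), but the regex matches it → eliminate
  (C) (0|1)*11(0|1)*: agrees with the DFA on every string of length ≤ 6
  (D) (0*10*)(0*10*0*10*)*: on '1' the DFA goes r0 → r1 and rejects (r1 ∉ Accept), but the regex matches it → eliminate
Only (C) is consistent with the DFA.
(C) (0|1)*11(0|1)*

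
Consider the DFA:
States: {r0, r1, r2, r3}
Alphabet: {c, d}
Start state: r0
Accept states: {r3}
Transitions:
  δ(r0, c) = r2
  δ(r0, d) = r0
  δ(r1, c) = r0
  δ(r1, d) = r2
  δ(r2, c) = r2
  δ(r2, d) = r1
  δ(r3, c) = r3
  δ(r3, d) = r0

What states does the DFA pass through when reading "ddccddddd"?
read 'd': r0 → r0
  read 'd': r0 → r0
  read 'c': r0 → r2
  read 'c': r2 → r2
  read 'd': r2 → r1
  read 'd': r1 → r2
  read 'd': r2 → r1
  read 'd': r1 → r2
  read 'd': r2 → r1
r0 -> r0 -> r0 -> r2 -> r2 -> r1 -> r2 -> r1 -> r2 -> r1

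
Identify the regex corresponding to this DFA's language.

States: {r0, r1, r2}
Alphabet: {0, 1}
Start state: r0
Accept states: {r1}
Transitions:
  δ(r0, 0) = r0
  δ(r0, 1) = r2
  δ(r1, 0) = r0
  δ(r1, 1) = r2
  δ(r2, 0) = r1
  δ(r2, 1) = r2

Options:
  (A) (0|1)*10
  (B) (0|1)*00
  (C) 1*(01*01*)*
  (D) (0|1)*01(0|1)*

Check each option against the DFA on short strings; one disagreement eliminates an option:
  (A) (0|1)*10: agrees with the DFA on every string of length ≤ 6
  (B) (0|1)*00: on '00' the DFA goes r0 → r0 → r0 and rejects (r0 ∉ Accept), but the regex matches it → eliminate
  (C) 1*(01*01*)*: on ε the DFA stays in r0 and rejects (r0 ∉ Accept), but the regex matches it → eliminate
  (D) (0|1)*01(0|1)*: on '01' the DFA goes r0 → r0 → r2 and rejects (r2 ∉ Accept), but the regex matches it → eliminate
Only (A) is consistent with the DFA.
(A) (0|1)*10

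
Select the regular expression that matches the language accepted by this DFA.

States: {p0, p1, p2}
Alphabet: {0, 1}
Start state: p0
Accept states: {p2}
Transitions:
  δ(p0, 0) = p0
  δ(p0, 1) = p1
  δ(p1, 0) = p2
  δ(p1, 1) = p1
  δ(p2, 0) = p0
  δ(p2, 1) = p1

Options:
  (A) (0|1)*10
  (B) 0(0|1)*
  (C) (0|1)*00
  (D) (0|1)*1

Check each option against the DFA on short strings; one disagreement eliminates an option:
  (A) (0|1)*10: agrees with the DFA on every string of length ≤ 6
  (B) 0(0|1)*: on '0' the DFA goes p0 → p0 and rejects (p0 ∉ Accept), but the regex matches it → eliminate
  (C) (0|1)*00: on '00' the DFA goes p0 → p0 → p0 and rejects (p0 ∉ Accept), but the regex matches it → eliminate
  (D) (0|1)*1: on '1' the DFA goes p0 → p1 and rejects (p1 ∉ Accept), but the regex matches it → eliminate
Only (A) is consistent with the DFA.
(A) (0|1)*10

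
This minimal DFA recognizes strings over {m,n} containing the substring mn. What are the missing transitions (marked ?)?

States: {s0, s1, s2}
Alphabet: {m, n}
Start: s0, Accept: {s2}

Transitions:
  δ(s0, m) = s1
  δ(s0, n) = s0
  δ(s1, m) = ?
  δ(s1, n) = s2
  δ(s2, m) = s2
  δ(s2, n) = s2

From the language and accept set, identify what each state tracks — s0: no m seen yet; s1: seen a m, waiting for n; s2: substring mn seen.
Each missing δ(q, a) is the state matching the new tracked value after reading a.
δ(s1, m) = s1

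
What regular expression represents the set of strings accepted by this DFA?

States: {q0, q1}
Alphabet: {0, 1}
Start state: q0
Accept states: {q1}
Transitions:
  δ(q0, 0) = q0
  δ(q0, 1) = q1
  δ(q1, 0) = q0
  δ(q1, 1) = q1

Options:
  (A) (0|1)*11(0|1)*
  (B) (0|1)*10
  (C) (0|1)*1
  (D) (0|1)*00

Check each option against the DFA on short strings; one disagreement eliminates an option:
  (A) (0|1)*11(0|1)*: on '1' the DFA goes q0 → q1 and accepts (q1 ∈ Accept), but the regex does not match it → eliminate
  (B) (0|1)*10: on '1' the DFA goes q0 → q1 and accepts (q1 ∈ Accept), but the regex does not match it → eliminate
  (C) (0|1)*1: agrees with the DFA on every string of length ≤ 6
  (D) (0|1)*00: on '1' the DFA goes q0 → q1 and accepts (q1 ∈ Accept), but the regex does not match it → eliminate
Only (C) is consistent with the DFA.
(C) (0|1)*1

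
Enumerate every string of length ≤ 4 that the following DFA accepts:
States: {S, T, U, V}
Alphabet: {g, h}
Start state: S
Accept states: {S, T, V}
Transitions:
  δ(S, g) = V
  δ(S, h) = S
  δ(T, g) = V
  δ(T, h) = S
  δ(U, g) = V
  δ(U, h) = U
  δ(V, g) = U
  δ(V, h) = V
ε, g, h, gh, hg, hh, ggg, ghh, hgh, hhg, hhh, gggh, gghg, ghgg, ghhh, hggg, hghh, hhgh, hhhg, hhhh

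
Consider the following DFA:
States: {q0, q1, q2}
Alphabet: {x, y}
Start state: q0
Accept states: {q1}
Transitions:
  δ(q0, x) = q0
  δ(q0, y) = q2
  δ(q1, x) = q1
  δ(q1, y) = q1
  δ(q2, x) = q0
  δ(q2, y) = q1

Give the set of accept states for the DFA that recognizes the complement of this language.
Complement accept states = All states \ Original accept states
= {q0, q1, q2} \ {q1}
{q0, q2}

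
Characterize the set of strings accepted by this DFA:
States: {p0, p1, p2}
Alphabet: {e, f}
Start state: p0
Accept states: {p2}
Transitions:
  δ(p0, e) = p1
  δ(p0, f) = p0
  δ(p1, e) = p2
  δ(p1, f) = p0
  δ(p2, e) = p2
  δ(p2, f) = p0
Testing a few strings:
  'efef' → reject
  'e' → reject
  'ee' → accept
  'ffff' → reject
State roles: p0=last symbol not e; p1=one trailing e; p2=two trailing e's
All strings over {e,f} ending with ee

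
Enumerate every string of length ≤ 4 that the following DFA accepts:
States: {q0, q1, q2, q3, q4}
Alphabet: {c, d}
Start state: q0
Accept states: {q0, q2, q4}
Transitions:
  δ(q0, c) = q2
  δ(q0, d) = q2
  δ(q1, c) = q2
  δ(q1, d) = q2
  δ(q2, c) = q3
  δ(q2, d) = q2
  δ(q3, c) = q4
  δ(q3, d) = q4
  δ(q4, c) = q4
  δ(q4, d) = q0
ε, c, d, cd, dd, ccc, ccd, cdd, dcc, dcd, ddd, cccc, cccd, ccdc, ccdd, cdcc, cdcd, cddd, dccc, dccd, dcdc, dcdd, ddcc, ddcd, dddd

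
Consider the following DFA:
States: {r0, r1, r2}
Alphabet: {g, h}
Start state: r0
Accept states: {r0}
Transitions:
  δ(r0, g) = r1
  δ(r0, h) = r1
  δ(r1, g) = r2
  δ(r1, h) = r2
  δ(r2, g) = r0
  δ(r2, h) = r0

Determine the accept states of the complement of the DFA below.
Complement accept states = All states \ Original accept states
= {r0, r1, r2} \ {r0}
{r1, r2}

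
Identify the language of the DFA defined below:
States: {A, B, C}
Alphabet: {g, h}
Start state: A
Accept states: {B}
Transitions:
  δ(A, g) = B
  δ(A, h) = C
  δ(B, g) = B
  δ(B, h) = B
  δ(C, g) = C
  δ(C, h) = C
Testing a few strings:
  'hhh' → reject
  'h' → reject
  'gh' → accept
  'ggg' → accept
State roles: A=no input read; B=started with g; C=started with h (dead)
All strings over {g,h} starting with g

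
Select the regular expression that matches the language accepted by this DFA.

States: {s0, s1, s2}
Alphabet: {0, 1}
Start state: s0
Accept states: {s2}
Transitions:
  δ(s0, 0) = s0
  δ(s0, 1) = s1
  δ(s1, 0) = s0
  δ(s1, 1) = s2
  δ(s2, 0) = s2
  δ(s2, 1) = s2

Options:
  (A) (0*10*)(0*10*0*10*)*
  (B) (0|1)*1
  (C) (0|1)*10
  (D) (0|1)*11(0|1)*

Check each option against the DFA on short strings; one disagreement eliminates an option:
  (A) (0*10*)(0*10*0*10*)*: on '1' the DFA goes s0 → s1 and rejects (s1 ∉ Accept), but the regex matches it → eliminate
  (B) (0|1)*1: on '1' the DFA goes s0 → s1 and rejects (s1 ∉ Accept), but the regex matches it → eliminate
  (C) (0|1)*10: on '10' the DFA goes s0 → s1 → s0 and rejects (s0 ∉ Accept), but the regex matches it → eliminate
  (D) (0|1)*11(0|1)*: agrees with the DFA on every string of length ≤ 6
Only (D) is consistent with the DFA.
(D) (0|1)*11(0|1)*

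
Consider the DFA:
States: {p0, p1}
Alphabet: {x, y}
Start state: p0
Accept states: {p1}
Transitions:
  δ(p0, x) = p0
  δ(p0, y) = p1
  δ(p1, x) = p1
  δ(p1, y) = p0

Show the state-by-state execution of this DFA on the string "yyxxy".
read 'y': p0 → p1
  read 'y': p1 → p0
  read 'x': p0 → p0
  read 'x': p0 → p0
  read 'y': p0 → p1
p0 -> p1 -> p0 -> p0 -> p0 -> p1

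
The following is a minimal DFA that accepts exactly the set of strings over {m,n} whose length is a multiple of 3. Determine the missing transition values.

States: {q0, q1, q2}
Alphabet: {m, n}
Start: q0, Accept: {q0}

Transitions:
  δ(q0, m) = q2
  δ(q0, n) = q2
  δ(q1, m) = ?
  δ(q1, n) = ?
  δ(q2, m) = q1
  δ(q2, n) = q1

From the language and accept set, identify what each state tracks — q0: length ≡ 0 (mod 3); q1: length ≡ 2 (mod 3); q2: length ≡ 1 (mod 3).
Each missing δ(q, a) is the state matching the new tracked value after reading a.
δ(q1, m) = q0; δ(q1, n) = q0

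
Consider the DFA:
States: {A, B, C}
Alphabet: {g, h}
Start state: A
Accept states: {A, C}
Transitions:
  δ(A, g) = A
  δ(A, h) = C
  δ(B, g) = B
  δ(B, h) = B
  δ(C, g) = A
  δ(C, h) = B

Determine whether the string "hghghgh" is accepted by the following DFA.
Processing string "hghghgh":
  A --h--> C
  C --g--> A
  A --h--> C
  C --g--> A
  A --h--> C
  C --g--> A
  A --h--> C
Final state: C
Accept states: {A, C}
Yes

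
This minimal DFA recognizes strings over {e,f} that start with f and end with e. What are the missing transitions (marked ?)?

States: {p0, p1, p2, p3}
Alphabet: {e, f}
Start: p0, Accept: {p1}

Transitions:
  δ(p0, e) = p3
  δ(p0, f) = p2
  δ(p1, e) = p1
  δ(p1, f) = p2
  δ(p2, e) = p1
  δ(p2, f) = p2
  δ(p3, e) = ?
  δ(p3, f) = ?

From the language and accept set, identify what each state tracks — p0: no input read; p1: started with f, last symbol e; p2: started with f, last symbol f; p3: started with e (dead).
Each missing δ(q, a) is the state matching the new tracked value after reading a.
δ(p3, e) = p3; δ(p3, f) = p3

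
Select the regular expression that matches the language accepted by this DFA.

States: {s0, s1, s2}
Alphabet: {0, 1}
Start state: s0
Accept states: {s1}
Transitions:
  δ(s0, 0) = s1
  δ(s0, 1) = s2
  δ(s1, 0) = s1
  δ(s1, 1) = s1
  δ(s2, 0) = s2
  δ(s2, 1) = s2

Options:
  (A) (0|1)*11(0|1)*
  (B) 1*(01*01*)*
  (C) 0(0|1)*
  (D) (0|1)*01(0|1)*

Check each option against the DFA on short strings; one disagreement eliminates an option:
  (A) (0|1)*11(0|1)*: on '0' the DFA goes s0 → s1 and accepts (s1 ∈ Accept), but the regex does not match it → eliminate
  (B) 1*(01*01*)*: on ε the DFA stays in s0 and rejects (s0 ∉ Accept), but the regex matches it → eliminate
  (C) 0(0|1)*: agrees with the DFA on every string of length ≤ 6
  (D) (0|1)*01(0|1)*: on '0' the DFA goes s0 → s1 and accepts (s1 ∈ Accept), but the regex does not match it → eliminate
Only (C) is consistent with the DFA.
(C) 0(0|1)*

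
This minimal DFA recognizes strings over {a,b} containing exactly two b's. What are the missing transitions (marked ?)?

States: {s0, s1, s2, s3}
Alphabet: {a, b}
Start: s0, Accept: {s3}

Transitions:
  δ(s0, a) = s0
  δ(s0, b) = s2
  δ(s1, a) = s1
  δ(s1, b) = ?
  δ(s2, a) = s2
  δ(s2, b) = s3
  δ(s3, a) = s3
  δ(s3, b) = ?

From the language and accept set, identify what each state tracks — s0: zero b's; s1: ≥ three b's (dead); s2: one b; s3: two b's.
Each missing δ(q, a) is the state matching the new tracked value after reading a.
δ(s1, b) = s1; δ(s3, b) = s1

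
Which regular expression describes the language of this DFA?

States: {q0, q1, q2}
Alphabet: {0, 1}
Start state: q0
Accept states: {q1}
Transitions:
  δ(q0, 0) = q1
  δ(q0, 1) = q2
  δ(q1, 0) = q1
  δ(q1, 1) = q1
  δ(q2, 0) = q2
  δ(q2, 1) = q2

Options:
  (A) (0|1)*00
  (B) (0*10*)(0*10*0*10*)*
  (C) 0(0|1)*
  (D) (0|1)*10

Check each option against the DFA on short strings; one disagreement eliminates an option:
  (A) (0|1)*00: on '0' the DFA goes q0 → q1 and accepts (q1 ∈ Accept), but the regex does not match it → eliminate
  (B) (0*10*)(0*10*0*10*)*: on '0' the DFA goes q0 → q1 and accepts (q1 ∈ Accept), but the regex does not match it → eliminate
  (C) 0(0|1)*: agrees with the DFA on every string of length ≤ 6
  (D) (0|1)*10: on '0' the DFA goes q0 → q1 and accepts (q1 ∈ Accept), but the regex does not match it → eliminate
Only (C) is consistent with the DFA.
(C) 0(0|1)*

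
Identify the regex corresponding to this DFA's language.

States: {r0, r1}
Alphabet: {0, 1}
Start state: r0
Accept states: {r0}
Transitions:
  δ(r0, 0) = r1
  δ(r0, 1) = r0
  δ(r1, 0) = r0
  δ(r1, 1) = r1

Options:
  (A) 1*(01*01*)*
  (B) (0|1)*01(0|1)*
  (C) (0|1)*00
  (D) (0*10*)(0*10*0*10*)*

Check each option against the DFA on short strings; one disagreement eliminates an option:
  (A) 1*(01*01*)*: agrees with the DFA on every string of length ≤ 6
  (B) (0|1)*01(0|1)*: on ε the DFA stays in r0 and accepts (r0 ∈ Accept), but the regex does not match it → eliminate
  (C) (0|1)*00: on ε the DFA stays in r0 and accepts (r0 ∈ Accept), but the regex does not match it → eliminate
  (D) (0*10*)(0*10*0*10*)*: on ε the DFA stays in r0 and accepts (r0 ∈ Accept), but the regex does not match it → eliminate
Only (A) is consistent with the DFA.
(A) 1*(01*01*)*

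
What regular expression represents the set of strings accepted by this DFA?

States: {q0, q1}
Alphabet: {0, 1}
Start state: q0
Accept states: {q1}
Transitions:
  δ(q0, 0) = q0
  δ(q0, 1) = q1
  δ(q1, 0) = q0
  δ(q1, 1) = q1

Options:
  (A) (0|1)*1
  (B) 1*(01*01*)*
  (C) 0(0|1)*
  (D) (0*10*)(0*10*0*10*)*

Check each option against the DFA on short strings; one disagreement eliminates an option:
  (A) (0|1)*1: agrees with the DFA on every string of length ≤ 6
  (B) 1*(01*01*)*: on ε the DFA stays in q0 and rejects (q0 ∉ Accept), but the regex matches it → eliminate
  (C) 0(0|1)*: on '0' the DFA goes q0 → q0 and rejects (q0 ∉ Accept), but the regex matches it → eliminate
  (D) (0*10*)(0*10*0*10*)*: on '10' the DFA goes q0 → q1 → q0 and rejects (q0 ∉ Accept), but the regex matches it → eliminate
Only (A) is consistent with the DFA.
(A) (0|1)*1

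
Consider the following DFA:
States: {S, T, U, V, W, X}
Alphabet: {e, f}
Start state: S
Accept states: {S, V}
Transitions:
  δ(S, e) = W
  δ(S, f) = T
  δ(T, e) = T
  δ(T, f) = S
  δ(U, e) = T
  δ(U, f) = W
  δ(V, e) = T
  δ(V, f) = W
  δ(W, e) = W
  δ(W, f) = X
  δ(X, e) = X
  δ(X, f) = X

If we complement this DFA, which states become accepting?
Complement accept states = All states \ Original accept states
= {S, T, U, V, W, X} \ {S, V}
{T, U, W, X}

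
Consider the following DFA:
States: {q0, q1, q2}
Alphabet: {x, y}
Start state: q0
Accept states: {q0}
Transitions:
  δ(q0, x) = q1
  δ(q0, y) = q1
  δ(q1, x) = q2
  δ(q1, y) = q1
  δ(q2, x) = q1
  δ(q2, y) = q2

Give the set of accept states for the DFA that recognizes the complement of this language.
Complement accept states = All states \ Original accept states
= {q0, q1, q2} \ {q0}
{q1, q2}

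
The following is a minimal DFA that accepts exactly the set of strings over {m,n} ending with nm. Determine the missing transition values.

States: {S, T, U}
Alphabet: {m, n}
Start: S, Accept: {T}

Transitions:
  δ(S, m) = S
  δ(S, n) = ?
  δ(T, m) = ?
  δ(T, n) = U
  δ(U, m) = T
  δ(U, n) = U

From the language and accept set, identify what each state tracks — S: no suffix match; T: suffix is nm; U: one trailing n.
Each missing δ(q, a) is the state matching the new tracked value after reading a.
δ(S, n) = U; δ(T, m) = S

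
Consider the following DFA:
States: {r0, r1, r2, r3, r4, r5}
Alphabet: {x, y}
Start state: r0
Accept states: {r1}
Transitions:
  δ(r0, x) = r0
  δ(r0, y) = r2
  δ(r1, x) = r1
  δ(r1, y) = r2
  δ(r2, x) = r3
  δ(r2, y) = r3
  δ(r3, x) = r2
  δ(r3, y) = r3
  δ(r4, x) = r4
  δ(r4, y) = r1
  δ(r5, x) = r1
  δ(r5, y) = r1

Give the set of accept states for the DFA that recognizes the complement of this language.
Complement accept states = All states \ Original accept states
= {r0, r1, r2, r3, r4, r5} \ {r1}
{r0, r2, r3, r4, r5}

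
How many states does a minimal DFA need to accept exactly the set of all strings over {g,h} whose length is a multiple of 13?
By Myhill–Nerode, count the distinguishable equivalence classes: 13 classes — one per residue of the length mod 13; class i is distinguished from class j by any string of length (13 − i) mod 13.
13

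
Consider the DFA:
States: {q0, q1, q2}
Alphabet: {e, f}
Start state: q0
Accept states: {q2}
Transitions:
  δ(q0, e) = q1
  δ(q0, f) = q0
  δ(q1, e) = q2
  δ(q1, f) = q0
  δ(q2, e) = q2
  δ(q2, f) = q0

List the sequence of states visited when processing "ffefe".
read 'f': q0 → q0
  read 'f': q0 → q0
  read 'e': q0 → q1
  read 'f': q1 → q0
  read 'e': q0 → q1
q0 -> q0 -> q0 -> q1 -> q0 -> q1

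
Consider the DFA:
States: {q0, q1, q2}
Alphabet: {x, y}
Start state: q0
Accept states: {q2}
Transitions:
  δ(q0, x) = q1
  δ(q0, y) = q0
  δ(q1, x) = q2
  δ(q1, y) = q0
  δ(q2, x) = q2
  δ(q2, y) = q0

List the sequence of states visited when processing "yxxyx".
read 'y': q0 → q0
  read 'x': q0 → q1
  read 'x': q1 → q2
  read 'y': q2 → q0
  read 'x': q0 → q1
q0 -> q0 -> q1 -> q2 -> q0 -> q1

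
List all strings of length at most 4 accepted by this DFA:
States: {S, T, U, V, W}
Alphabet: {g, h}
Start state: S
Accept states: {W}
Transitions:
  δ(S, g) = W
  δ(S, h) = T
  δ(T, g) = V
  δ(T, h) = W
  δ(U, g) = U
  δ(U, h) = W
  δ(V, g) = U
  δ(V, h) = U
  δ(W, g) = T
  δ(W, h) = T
g, hh, ggh, ghh, hggh, hghh, hhgh, hhhh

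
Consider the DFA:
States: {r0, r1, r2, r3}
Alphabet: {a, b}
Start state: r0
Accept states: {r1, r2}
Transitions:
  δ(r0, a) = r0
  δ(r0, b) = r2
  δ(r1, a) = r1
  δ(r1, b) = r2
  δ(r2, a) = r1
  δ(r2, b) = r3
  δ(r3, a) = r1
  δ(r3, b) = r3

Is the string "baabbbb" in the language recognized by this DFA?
Processing string "baabbbb":
  r0 --b--> r2
  r2 --a--> r1
  r1 --a--> r1
  r1 --b--> r2
  r2 --b--> r3
  r3 --b--> r3
  r3 --b--> r3
Final state: r3
Accept states: {r1, r2}
No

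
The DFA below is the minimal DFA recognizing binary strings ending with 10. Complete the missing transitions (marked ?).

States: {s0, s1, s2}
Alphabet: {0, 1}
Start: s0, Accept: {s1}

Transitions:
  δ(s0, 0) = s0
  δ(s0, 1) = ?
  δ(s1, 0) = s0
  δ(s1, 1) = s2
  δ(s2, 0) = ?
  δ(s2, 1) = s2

From the language and accept set, identify what each state tracks — s0: no suffix match; s1: suffix is 10; s2: one trailing 1.
Each missing δ(q, a) is the state matching the new tracked value after reading a.
δ(s0, 1) = s2; δ(s2, 0) = s1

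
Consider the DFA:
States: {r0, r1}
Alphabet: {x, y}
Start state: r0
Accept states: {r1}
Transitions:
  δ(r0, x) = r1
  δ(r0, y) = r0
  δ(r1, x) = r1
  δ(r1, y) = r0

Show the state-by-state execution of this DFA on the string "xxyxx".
read 'x': r0 → r1
  read 'x': r1 → r1
  read 'y': r1 → r0
  read 'x': r0 → r1
  read 'x': r1 → r1
r0 -> r1 -> r1 -> r0 -> r1 -> r1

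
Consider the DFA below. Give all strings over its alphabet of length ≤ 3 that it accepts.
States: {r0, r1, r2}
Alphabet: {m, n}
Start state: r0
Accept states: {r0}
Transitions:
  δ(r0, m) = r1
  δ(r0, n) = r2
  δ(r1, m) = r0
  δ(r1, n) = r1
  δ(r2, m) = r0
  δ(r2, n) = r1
ε, mm, nm, mnm, nnm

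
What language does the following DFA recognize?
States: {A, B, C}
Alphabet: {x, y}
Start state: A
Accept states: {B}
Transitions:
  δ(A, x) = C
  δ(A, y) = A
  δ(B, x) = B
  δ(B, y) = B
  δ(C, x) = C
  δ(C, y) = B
Testing a few strings:
  'xxx' → reject
  'xy' → accept
  'xxy' → accept
  'x' → reject
State roles: A=no x seen yet; B=substring xy seen; C=seen a x, waiting for y
All strings over {x,y} containing the substring xy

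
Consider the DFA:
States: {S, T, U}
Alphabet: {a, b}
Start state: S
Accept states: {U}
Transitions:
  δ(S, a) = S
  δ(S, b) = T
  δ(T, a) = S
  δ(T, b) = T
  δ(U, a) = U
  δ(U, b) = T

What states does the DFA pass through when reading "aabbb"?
read 'a': S → S
  read 'a': S → S
  read 'b': S → T
  read 'b': T → T
  read 'b': T → T
S -> S -> S -> T -> T -> T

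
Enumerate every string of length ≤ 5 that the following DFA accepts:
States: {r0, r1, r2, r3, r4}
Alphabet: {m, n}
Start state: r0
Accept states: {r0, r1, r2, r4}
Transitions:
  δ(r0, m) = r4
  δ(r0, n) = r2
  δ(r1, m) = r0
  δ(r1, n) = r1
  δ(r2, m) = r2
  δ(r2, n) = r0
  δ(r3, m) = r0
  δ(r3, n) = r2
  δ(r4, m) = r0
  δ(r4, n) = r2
ε, m, n, mm, mn, nm, nn, mmm, mmn, mnm, mnn, nmm, nmn, nnm, nnn, mmmm, mmmn, mmnm, mmnn, mnmm, mnmn, mnnm, mnnn, nmmm, nmmn, nmnm, nmnn, nnmm, nnmn, nnnm, nnnn, mmmmm, mmmmn, mmmnm, mmmnn, mmnmm, mmnmn, mmnnm, mmnnn, mnmmm, mnmmn, mnmnm, mnmnn, mnnmm, mnnmn, mnnnm, mnnnn, nmmmm, nmmmn, nmmnm, nmmnn, nmnmm, nmnmn, nmnnm, nmnnn, nnmmm, nnmmn, nnmnm, nnmnn, nnnmm, nnnmn, nnnnm, nnnnn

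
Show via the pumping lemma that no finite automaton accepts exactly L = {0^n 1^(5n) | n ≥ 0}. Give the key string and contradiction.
Assume L is regular with pumping length p. Idea: pumping the 0-block breaks the 1:5 ratio.
Choose s = 0^p 1^(5p) (length 6p ≥ p). By the pumping lemma, s = xyz with |xy| ≤ p, |y| > 0, so y = 0^k with k ≥ 1. Then xy²z = 0^(p+k) 1^(5p). For this to be in L we would need 5p = 5(p+k), i.e. 5k = 0, contradicting k ≥ 1. So xy²z ∉ L.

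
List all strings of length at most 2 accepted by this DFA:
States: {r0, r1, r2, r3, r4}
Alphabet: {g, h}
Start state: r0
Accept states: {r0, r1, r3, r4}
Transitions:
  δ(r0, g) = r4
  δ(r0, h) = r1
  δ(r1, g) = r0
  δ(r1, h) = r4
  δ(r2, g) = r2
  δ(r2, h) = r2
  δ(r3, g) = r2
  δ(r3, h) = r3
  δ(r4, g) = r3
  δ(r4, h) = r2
ε, g, h, gg, hg, hh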